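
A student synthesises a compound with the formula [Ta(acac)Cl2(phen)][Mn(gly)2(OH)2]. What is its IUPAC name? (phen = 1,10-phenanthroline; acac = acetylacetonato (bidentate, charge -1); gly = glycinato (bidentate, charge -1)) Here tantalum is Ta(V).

Both ions are complex: the cation is named first with the plain metal name, the anion second with the -ate form; each ion's ligands are alphabetised independently.
Ta is given as +5; the cation's ligand charges sum to -3, so the complex cation is 2+.
A 1:1 salt means the anion carries the equal and opposite charge, 2−.
Anion: ligand charges sum to -4; for the ion to be 2−, Mn = +2.

(acetylacetonato)dichloro(1,10-phenanthroline)tantalum(V) bis(glycinato)dihydroxomanganate(II)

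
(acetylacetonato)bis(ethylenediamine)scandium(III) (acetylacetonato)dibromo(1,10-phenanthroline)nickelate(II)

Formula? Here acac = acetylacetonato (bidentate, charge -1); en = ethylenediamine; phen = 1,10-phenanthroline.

Cation [Sc…]: ligand charges -1, Sc(III) ⇒ ion charge 2+.
Anion [Ni…]: ligand charges -3, Ni(II) ⇒ ion charge 1−.

[Sc(acac)(en)2][Ni(acac)Br2(phen)]2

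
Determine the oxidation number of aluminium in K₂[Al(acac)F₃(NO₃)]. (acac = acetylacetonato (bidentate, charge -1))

2 potassium outside the brackets (+1 each) → the complex ion is 2−.
Ligand charges: 1×acac = -1; 1×NO3 = -1; 3×F = -3; sum -5.
Al + (-5) = 2− ⇒ Al is +3.

+3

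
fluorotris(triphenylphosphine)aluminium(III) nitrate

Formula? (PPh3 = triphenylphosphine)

Ligands: 3 triphenylphosphine (PPh3, neutral), 1 fluoro (F, -1). Ligand charge sum = -1.
With Al in oxidation state +3, the complex ion is [Al...]^2+.
Charge balance with nitrate (-1) requires 1 complex ion per 2 nitrate.

[AlF(PPh3)3](NO3)2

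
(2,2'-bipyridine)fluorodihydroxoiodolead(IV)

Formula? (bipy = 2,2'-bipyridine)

[Pb(bipy)FI(OH)2]

Ligands: 2 hydroxo (OH, -1), 1 fluoro (F, -1), 1 iodo (I, -1), 1 2,2'-bipyridine (bipy, neutral). Ligand charge sum = -4.
With Pb in oxidation state +4, the complex ion is [Pb...].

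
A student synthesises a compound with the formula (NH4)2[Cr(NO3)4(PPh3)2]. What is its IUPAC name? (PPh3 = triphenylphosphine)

The 2 ammonium counter-ions carry a total charge of +2, so each complex ion is 2−.
Ligand charges: 2×triphenylphosphine (neutral), 4×nitrato (-1 each); total -4. So Cr + (-4) = 2−, giving Cr = +2.
The complex ion is anionic, so chromium takes the -ate form chromate(II).

ammonium tetranitratobis(triphenylphosphine)chromate(II)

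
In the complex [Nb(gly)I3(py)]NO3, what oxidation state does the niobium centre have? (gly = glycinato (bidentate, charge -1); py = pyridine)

1 nitrate outside the brackets (-1 each) → the complex ion is 1+.
Ligand charges: 1×gly = -1; 1×py neutral; 3×I = -3; sum -4.
Nb + (-4) = 1+ ⇒ Nb is +5.

+5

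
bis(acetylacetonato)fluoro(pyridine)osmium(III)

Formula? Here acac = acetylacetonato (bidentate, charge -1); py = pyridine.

[Os(acac)2F(py)]

Ligands: 2 acetylacetonato (acac, -1), 1 fluoro (F, -1), 1 pyridine (py, neutral). Ligand charge sum = -3.
With Os in oxidation state +3, the complex ion is [Os...].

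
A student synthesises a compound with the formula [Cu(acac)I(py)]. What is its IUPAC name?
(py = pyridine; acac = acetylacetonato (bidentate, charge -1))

There is no counter-ion, so the complex is neutral overall.
Ligand charges: 1×pyridine (neutral), 1×iodo (-1 each), 1×acetylacetonato (-1 each); total -2. So Cu + (-2) = 0, giving Cu = +2.
Ligands are named alphabetically: acetylacetonato before iodo before pyridine.

(acetylacetonato)iodo(pyridine)copper(II)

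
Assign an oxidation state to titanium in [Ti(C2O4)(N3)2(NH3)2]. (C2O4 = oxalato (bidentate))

No counter-ion: the bracketed complex is neutral.
Ligand charges: 1×C2O4 = -2; 2×N3 = -2; 2×NH3 neutral; sum -4.
Ti + (-4) = 0 ⇒ Ti is +4.

+4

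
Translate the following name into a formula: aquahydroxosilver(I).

Ligands: 1 aqua (H2O, neutral), 1 hydroxo (OH, -1). Ligand charge sum = -1.
With Ag in oxidation state +1, the complex ion is [Ag...].

[Ag(H2O)(OH)]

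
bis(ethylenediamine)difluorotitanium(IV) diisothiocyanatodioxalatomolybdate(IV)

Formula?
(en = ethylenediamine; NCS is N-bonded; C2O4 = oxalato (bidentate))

[Ti(en)2F2][Mo(C2O4)2(NCS)2]

Cation [Ti…]: ligand charges -2, Ti(IV) ⇒ ion charge 2+.
Anion [Mo…]: ligand charges -6, Mo(IV) ⇒ ion charge 2−.
One 2+ cation balances one 2− anion.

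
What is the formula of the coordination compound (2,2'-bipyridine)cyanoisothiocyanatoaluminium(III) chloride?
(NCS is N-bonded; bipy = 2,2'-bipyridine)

Ligands: 1 isothiocyanato (NCS, -1), 1 cyano (CN, -1), 1 2,2'-bipyridine (bipy, neutral). Ligand charge sum = -2.
Charge balance with chloride (-1) requires 1 complex ion per 1 chloride.

[Al(bipy)(CN)(NCS)]Cl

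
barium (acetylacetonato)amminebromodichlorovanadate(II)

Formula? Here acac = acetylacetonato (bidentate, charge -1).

Ba[V(acac)BrCl2(NH3)]

Ligands: 1 ammine (NH3, neutral), 2 chloro (Cl, -1), 1 bromo (Br, -1), 1 acetylacetonato (acac, -1). Ligand charge sum = -4.
Charge balance with barium (+2) requires 1 complex ion per 1 barium.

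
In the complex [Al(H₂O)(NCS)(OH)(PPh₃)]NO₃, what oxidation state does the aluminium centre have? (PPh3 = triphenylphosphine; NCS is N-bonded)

1 nitrate outside the brackets (-1 each) → the complex ion is 1+.
Ligand charges: 1×OH = -1; 1×PPh3 neutral; 1×NCS = -1; 1×H2O neutral; sum -2.
Al + (-2) = 1+ ⇒ Al is +3.

+3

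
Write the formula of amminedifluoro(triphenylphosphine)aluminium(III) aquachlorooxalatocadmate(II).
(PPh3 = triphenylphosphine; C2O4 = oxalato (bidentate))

[AlF2(NH3)(PPh3)][Cd(C2O4)Cl(H2O)]

Cation [Al…]: ligand charges -2, Al(III) ⇒ ion charge 1+.
Anion [Cd…]: ligand charges -3, Cd(II) ⇒ ion charge 1−.
One 1+ cation balances one 1− anion.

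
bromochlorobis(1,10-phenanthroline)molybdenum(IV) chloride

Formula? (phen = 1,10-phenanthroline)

Ligands: 1 chloro (Cl, -1), 1 bromo (Br, -1), 2 1,10-phenanthroline (phen, neutral). Ligand charge sum = -2.
With Mo in oxidation state +4, the complex ion is [Mo...]^2+.
Charge balance with chloride (-1) requires 1 complex ion per 2 chloride.

[MoBrCl(phen)2]Cl2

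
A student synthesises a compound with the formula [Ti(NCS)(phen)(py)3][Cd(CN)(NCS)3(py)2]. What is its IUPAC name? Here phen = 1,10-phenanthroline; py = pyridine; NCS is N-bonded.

Both ions are complex: the cation is named first with the plain metal name, the anion second with the -ate form; each ion's ligands are alphabetised independently.
Cadmium is always +2 in its complexes; the anion's ligand charges sum to -4, so the complex anion is 2−.
A 1:1 salt means the cation carries the equal and opposite charge, 2+.
Cation: ligand charges sum to -1; for the ion to be 2+, Ti = +3.

isothiocyanato(1,10-phenanthroline)tris(pyridine)titanium(III) cyanotriisothiocyanatobis(pyridine)cadmate(II)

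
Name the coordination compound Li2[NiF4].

lithium tetrafluoronickelate(II)

The 2 lithium counter-ions carry a total charge of +2, so each complex ion is 2−.
Ligand charges: 4×fluoro (-1 each); total -4. So Ni + (-4) = 2−, giving Ni = +2.
The complex ion is anionic, so nickel takes the -ate form nickelate(II).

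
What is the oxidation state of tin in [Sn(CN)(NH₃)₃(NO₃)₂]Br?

1 bromide outside the brackets (-1 each) → the complex ion is 1+.
Ligand charges: 3×NH3 neutral; 2×NO3 = -2; 1×CN = -1; sum -3.
Sn + (-3) = 1+ ⇒ Sn is +4.

+4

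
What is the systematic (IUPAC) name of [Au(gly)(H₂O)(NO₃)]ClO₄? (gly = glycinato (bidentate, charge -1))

The 1 perchlorate counter-ion carries a total charge of -1, so each complex ion is 1+.
Ligand charges: 1×nitrato (-1 each), 1×glycinato (-1 each), 1×aqua (neutral); total -2. So Au + (-2) = 1+, giving Au = +3.
Ligands are named alphabetically: aqua before glycinato before nitrato.

aqua(glycinato)nitratogold(III) perchlorate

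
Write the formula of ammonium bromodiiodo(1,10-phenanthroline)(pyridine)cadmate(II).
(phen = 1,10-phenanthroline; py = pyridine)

NH4[CdBrI2(phen)(py)]

Ligands: 1 1,10-phenanthroline (phen, neutral), 1 pyridine (py, neutral), 1 bromo (Br, -1), 2 iodo (I, -1). Ligand charge sum = -3.
With Cd in oxidation state +2, the complex ion is [Cd...]^1−.
Charge balance with ammonium (+1) requires 1 complex ion per 1 ammonium.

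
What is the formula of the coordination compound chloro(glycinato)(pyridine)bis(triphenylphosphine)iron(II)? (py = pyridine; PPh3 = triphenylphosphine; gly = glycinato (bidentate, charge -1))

[FeCl(gly)(PPh3)2(py)]

Ligands: 1 chloro (Cl, -1), 1 pyridine (py, neutral), 2 triphenylphosphine (PPh3, neutral), 1 glycinato (gly, -1). Ligand charge sum = -2.
With Fe in oxidation state +2, the complex ion is [Fe...].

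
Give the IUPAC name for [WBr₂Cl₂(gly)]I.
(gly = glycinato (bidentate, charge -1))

dibromodichloro(glycinato)tungsten(VI) iodide

The 1 iodide counter-ion carries a total charge of -1, so each complex ion is 1+.
Ligand charges: 1×glycinato (-1 each), 2×chloro (-1 each), 2×bromo (-1 each); total -5. So W + (-5) = 1+, giving W = +6.
Ligands are named alphabetically: bromo before chloro before glycinato.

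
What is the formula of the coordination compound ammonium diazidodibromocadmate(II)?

Ligands: 2 bromo (Br, -1), 2 azido (N3, -1). Ligand charge sum = -4.
With Cd in oxidation state +2, the complex ion is [Cd...]^2−.
Charge balance with ammonium (+1) requires 1 complex ion per 2 ammonium.

(NH4)2[CdBr2(N3)2]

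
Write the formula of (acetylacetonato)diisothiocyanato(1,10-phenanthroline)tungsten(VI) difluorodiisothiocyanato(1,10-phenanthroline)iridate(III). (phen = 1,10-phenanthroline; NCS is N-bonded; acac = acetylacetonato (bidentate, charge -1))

Cation [W…]: ligand charges -3, W(VI) ⇒ ion charge 3+.
Anion [Ir…]: ligand charges -4, Ir(III) ⇒ ion charge 1−.
One 3+ cation requires 3 of the 1− anion.

[W(acac)(NCS)2(phen)][IrF2(NCS)2(phen)]3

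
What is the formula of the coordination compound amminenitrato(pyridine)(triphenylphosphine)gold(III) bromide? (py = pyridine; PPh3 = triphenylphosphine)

Ligands: 1 pyridine (py, neutral), 1 triphenylphosphine (PPh3, neutral), 1 nitrato (NO3, -1), 1 ammine (NH3, neutral). Ligand charge sum = -1.
With Au in oxidation state +3, the complex ion is [Au...]^2+.
Charge balance with bromide (-1) requires 1 complex ion per 2 bromide.

[Au(NH3)(NO3)(PPh3)(py)]Br2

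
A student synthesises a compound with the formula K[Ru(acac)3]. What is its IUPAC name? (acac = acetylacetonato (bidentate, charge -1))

potassium tris(acetylacetonato)ruthenate(II)

The 1 potassium counter-ion carries a total charge of +1, so each complex ion is 1−.
Ligand charges: 3×acetylacetonato (-1 each); total -3. So Ru + (-3) = 1−, giving Ru = +2.
The complex ion is anionic, so ruthenium takes the -ate form ruthenate(II).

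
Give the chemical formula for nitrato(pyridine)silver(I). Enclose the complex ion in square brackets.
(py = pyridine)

[Ag(NO3)(py)]

Ligands: 1 nitrato (NO3, -1), 1 pyridine (py, neutral). Ligand charge sum = -1.
With Ag in oxidation state +1, the complex ion is [Ag...].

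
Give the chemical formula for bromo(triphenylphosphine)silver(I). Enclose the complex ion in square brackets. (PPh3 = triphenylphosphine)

Ligands: 1 bromo (Br, -1), 1 triphenylphosphine (PPh3, neutral). Ligand charge sum = -1.
With Ag in oxidation state +1, the complex ion is [Ag...].

[AgBr(PPh3)]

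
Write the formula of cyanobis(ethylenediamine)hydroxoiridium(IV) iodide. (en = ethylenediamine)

[Ir(CN)(en)2(OH)]I2

Ligands: 2 ethylenediamine (en, neutral), 1 cyano (CN, -1), 1 hydroxo (OH, -1). Ligand charge sum = -2.
Charge balance with iodide (-1) requires 1 complex ion per 2 iodide.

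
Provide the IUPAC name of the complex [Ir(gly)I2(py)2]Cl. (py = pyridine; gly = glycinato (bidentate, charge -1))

The 1 chloride counter-ion carries a total charge of -1, so each complex ion is 1+.
Ligand charges: 2×pyridine (neutral), 2×iodo (-1 each), 1×glycinato (-1 each); total -3. So Ir + (-3) = 1+, giving Ir = +4.
Ligands are named alphabetically: glycinato before iodo before pyridine.

(glycinato)diiodobis(pyridine)iridium(IV) chloride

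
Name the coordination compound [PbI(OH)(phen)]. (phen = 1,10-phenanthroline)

There is no counter-ion, so the complex is neutral overall.
Ligand charges: 1×1,10-phenanthroline (neutral), 1×hydroxo (-1 each), 1×iodo (-1 each); total -2. So Pb + (-2) = 0, giving Pb = +2.
Ligands are named alphabetically: hydroxo before iodo before phenanthroline.

hydroxoiodo(1,10-phenanthroline)lead(II)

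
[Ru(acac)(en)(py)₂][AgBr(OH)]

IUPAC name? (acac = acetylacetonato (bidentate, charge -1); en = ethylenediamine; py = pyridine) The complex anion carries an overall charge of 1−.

(acetylacetonato)(ethylenediamine)bis(pyridine)ruthenium(II) bromohydroxoargentate(I)

The complex anion is given as 1−; its ligand charges sum to -2, so Ag = +1.
A 1:1 salt means the cation carries the equal and opposite charge, 1+.
Cation: ligand charges sum to -1; for the ion to be 1+, Ru = +2.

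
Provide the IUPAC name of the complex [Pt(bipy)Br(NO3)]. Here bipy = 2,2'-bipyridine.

(2,2'-bipyridine)bromonitratoplatinum(II)

There is no counter-ion, so the complex is neutral overall.
Ligand charges: 1×bromo (-1 each), 1×2,2'-bipyridine (neutral), 1×nitrato (-1 each); total -2. So Pt + (-2) = 0, giving Pt = +2.
Ligands are named alphabetically: bipyridine before bromo before nitrato.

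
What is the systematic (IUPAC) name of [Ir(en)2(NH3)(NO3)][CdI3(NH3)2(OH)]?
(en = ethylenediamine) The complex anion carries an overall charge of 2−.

Both ions are complex: the cation is named first with the plain metal name, the anion second with the -ate form; each ion's ligands are alphabetised independently.
The complex anion is given as 2−; its ligand charges sum to -4, so Cd = +2.
A 1:1 salt means the cation carries the equal and opposite charge, 2+.
Cation: ligand charges sum to -1; for the ion to be 2+, Ir = +3.

amminebis(ethylenediamine)nitratoiridium(III) diamminehydroxotriiodocadmate(II)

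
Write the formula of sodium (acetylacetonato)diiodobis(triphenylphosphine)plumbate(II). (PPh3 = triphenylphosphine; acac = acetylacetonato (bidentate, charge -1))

Na[Pb(acac)I2(PPh3)2]

Ligands: 2 iodo (I, -1), 2 triphenylphosphine (PPh3, neutral), 1 acetylacetonato (acac, -1). Ligand charge sum = -3.
With Pb in oxidation state +2, the complex ion is [Pb...]^1−.
Charge balance with sodium (+1) requires 1 complex ion per 1 sodium.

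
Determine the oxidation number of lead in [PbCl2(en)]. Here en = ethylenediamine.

No counter-ion: the bracketed complex is neutral.
Ligand charges: 2×Cl = -2; 1×en neutral; sum -2.
Pb + (-2) = 0 ⇒ Pb is +2.

+2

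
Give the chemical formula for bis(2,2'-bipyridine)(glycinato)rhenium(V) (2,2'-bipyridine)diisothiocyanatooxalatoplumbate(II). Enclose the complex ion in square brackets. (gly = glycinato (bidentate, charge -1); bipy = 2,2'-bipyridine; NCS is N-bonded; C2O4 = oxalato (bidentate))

[Re(bipy)2(gly)][Pb(bipy)(C2O4)(NCS)2]2

Cation [Re…]: ligand charges -1, Re(V) ⇒ ion charge 4+.
Anion [Pb…]: ligand charges -4, Pb(II) ⇒ ion charge 2−.
One 4+ cation requires 2 of the 2− anion.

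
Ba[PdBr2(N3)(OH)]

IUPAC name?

The 1 barium counter-ion carries a total charge of +2, so each complex ion is 2−.
Ligand charges: 1×azido (-1 each), 2×bromo (-1 each), 1×hydroxo (-1 each); total -4. So Pd + (-4) = 2−, giving Pd = +2.
Ligands are named alphabetically: azido before bromo before hydroxo.
The complex ion is anionic, so palladium takes the -ate form palladate(II).

barium azidodibromohydroxopalladate(II)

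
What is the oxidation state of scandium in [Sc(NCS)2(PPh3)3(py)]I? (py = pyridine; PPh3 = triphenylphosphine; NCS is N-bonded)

1 iodide outside the brackets (-1 each) → the complex ion is 1+.
Ligand charges: 1×py neutral; 3×PPh3 neutral; 2×NCS = -2; sum -2.
Sc + (-2) = 1+ ⇒ Sc is +3.

+3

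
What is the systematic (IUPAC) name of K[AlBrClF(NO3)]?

potassium bromochlorofluoronitratoaluminate(III)

The 1 potassium counter-ion carries a total charge of +1, so each complex ion is 1−.
Ligand charges: 1×fluoro (-1 each), 1×bromo (-1 each), 1×nitrato (-1 each), 1×chloro (-1 each); total -4. So Al + (-4) = 1−, giving Al = +3.
Ligands are named alphabetically: bromo before chloro before fluoro before nitrato.
The complex ion is anionic, so aluminium takes the -ate form aluminate(III).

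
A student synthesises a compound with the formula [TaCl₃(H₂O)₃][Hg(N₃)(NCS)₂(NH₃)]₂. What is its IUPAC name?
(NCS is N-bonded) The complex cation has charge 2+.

triaquatrichlorotantalum(V) ammineazidodiisothiocyanatomercurate(II)

Both ions are complex: the cation is named first with the plain metal name, the anion second with the -ate form; each ion's ligands are alphabetised independently.
The complex cation is given as 2+; its ligand charges sum to -3, so Ta = +5.
With 2 anions per cation, each anion must be 2/2 = 1−.
Anion: ligand charges sum to -3; for the ion to be 1−, Hg = +2.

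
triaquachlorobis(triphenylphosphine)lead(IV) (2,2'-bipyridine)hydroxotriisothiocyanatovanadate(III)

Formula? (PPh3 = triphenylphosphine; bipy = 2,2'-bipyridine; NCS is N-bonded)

[PbCl(H2O)3(PPh3)2][V(bipy)(NCS)3(OH)]3

Cation [Pb…]: ligand charges -1, Pb(IV) ⇒ ion charge 3+.
Anion [V…]: ligand charges -4, V(III) ⇒ ion charge 1−.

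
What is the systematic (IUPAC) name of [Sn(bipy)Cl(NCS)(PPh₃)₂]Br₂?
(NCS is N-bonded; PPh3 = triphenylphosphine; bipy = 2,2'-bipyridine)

The 2 bromide counter-ions carry a total charge of -2, so each complex ion is 2+.
Ligand charges: 1×isothiocyanato (-1 each), 2×triphenylphosphine (neutral), 1×chloro (-1 each), 1×2,2'-bipyridine (neutral); total -2. So Sn + (-2) = 2+, giving Sn = +4.
Ligands are named alphabetically: bipyridine before chloro before isothiocyanato before triphenylphosphine.

(2,2'-bipyridine)chloroisothiocyanatobis(triphenylphosphine)tin(IV) bromide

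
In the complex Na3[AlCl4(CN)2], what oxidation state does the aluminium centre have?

3 sodium outside the brackets (+1 each) → the complex ion is 3−.
Ligand charges: 2×CN = -2; 4×Cl = -4; sum -6.
Al + (-6) = 3− ⇒ Al is +3.

+3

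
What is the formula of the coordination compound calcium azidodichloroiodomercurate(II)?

Ligands: 1 azido (N3, -1), 1 iodo (I, -1), 2 chloro (Cl, -1). Ligand charge sum = -4.
Charge balance with calcium (+2) requires 1 complex ion per 1 calcium.

Ca[HgCl2I(N3)]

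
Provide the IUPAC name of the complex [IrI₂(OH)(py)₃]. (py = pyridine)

There is no counter-ion, so the complex is neutral overall.
Ligand charges: 2×iodo (-1 each), 3×pyridine (neutral), 1×hydroxo (-1 each); total -3. So Ir + (-3) = 0, giving Ir = +3.
Ligands are named alphabetically: hydroxo before iodo before pyridine.

hydroxodiiodotris(pyridine)iridium(III)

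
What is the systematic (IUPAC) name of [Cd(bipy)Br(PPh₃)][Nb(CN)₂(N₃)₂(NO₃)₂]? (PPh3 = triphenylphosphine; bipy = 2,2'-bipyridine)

Cadmium is always +2 in its complexes; the cation's ligand charges sum to -1, so the complex cation is 1+.
A 1:1 salt means the anion carries the equal and opposite charge, 1−.
Anion: ligand charges sum to -6; for the ion to be 1−, Nb = +5.

(2,2'-bipyridine)bromo(triphenylphosphine)cadmium(II) diazidodicyanodinitratoniobate(V)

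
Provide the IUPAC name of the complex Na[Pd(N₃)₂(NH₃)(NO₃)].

The 1 sodium counter-ion carries a total charge of +1, so each complex ion is 1−.
Ligand charges: 1×ammine (neutral), 1×nitrato (-1 each), 2×azido (-1 each); total -3. So Pd + (-3) = 1−, giving Pd = +2.
Ligands are named alphabetically: ammine before azido before nitrato.
The complex ion is anionic, so palladium takes the -ate form palladate(II).

sodium amminediazidonitratopalladate(II)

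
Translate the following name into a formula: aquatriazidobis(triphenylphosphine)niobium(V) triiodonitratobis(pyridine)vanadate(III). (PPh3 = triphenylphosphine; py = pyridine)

Cation [Nb…]: ligand charges -3, Nb(V) ⇒ ion charge 2+.
Anion [V…]: ligand charges -4, V(III) ⇒ ion charge 1−.
One 2+ cation requires 2 of the 1− anion.

[Nb(H2O)(N3)3(PPh3)2][VI3(NO3)(py)2]2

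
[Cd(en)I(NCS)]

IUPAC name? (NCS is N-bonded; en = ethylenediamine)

There is no counter-ion, so the complex is neutral overall.
Ligand charges: 1×iodo (-1 each), 1×isothiocyanato (-1 each), 1×ethylenediamine (neutral); total -2. So Cd + (-2) = 0, giving Cd = +2.
Ligands are named alphabetically: ethylenediamine before iodo before isothiocyanato.

(ethylenediamine)iodoisothiocyanatocadmium(II)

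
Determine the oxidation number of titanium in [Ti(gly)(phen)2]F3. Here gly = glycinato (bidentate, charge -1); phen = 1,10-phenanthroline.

3 fluoride outside the brackets (-1 each) → the complex ion is 3+.
Ligand charges: 1×gly = -1; 2×phen neutral; sum -1.
Ti + (-1) = 3+ ⇒ Ti is +4.

+4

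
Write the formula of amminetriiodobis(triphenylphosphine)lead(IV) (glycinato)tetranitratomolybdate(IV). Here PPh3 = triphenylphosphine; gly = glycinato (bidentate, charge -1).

Cation [Pb…]: ligand charges -3, Pb(IV) ⇒ ion charge 1+.
Anion [Mo…]: ligand charges -5, Mo(IV) ⇒ ion charge 1−.
One 1+ cation balances one 1− anion.

[PbI3(NH3)(PPh3)2][Mo(gly)(NO3)4]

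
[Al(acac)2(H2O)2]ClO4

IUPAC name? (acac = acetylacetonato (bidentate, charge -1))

The 1 perchlorate counter-ion carries a total charge of -1, so each complex ion is 1+.
Ligand charges: 2×acetylacetonato (-1 each), 2×aqua (neutral); total -2. So Al + (-2) = 1+, giving Al = +3.
Ligands are named alphabetically: acetylacetonato before aqua.

bis(acetylacetonato)diaquaaluminium(III) perchlorate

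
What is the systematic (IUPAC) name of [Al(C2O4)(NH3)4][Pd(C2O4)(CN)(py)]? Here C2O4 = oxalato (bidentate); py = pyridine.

tetraammineoxalatoaluminium(III) cyanooxalato(pyridine)palladate(II)

Aluminium is always +3 in its complexes; the cation's ligand charges sum to -2, so the complex cation is 1+.
A 1:1 salt means the anion carries the equal and opposite charge, 1−.
Anion: ligand charges sum to -3; for the ion to be 1−, Pd = +2.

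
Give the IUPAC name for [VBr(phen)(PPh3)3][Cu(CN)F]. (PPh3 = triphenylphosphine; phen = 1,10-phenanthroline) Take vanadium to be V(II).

bromo(1,10-phenanthroline)tris(triphenylphosphine)vanadium(II) cyanofluorocuprate(I)

Both ions are complex: the cation is named first with the plain metal name, the anion second with the -ate form; each ion's ligands are alphabetised independently.
V is given as +2; the cation's ligand charges sum to -1, so the complex cation is 1+.
A 1:1 salt means the anion carries the equal and opposite charge, 1−.
Anion: ligand charges sum to -2; for the ion to be 1−, Cu = +1.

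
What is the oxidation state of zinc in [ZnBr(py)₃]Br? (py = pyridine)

+2

1 bromide outside the brackets (-1 each) → the complex ion is 1+.
Ligand charges: 1×Br = -1; 3×py neutral; sum -1.
Zn + (-1) = 1+ ⇒ Zn is +2.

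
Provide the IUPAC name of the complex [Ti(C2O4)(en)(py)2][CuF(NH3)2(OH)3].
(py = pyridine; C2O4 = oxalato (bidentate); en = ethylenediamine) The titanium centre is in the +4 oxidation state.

Both ions are complex: the cation is named first with the plain metal name, the anion second with the -ate form; each ion's ligands are alphabetised independently.
Ti is given as +4; the cation's ligand charges sum to -2, so the complex cation is 2+.
A 1:1 salt means the anion carries the equal and opposite charge, 2−.
Anion: ligand charges sum to -4; for the ion to be 2−, Cu = +2.

(ethylenediamine)oxalatobis(pyridine)titanium(IV) diamminefluorotrihydroxocuprate(II)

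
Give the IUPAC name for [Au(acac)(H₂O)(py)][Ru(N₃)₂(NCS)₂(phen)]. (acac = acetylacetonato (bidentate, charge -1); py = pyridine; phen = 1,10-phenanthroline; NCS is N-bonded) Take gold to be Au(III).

Both ions are complex: the cation is named first with the plain metal name, the anion second with the -ate form; each ion's ligands are alphabetised independently.
Au is given as +3; the cation's ligand charges sum to -1, so the complex cation is 2+.
A 1:1 salt means the anion carries the equal and opposite charge, 2−.
Anion: ligand charges sum to -4; for the ion to be 2−, Ru = +2.

(acetylacetonato)aqua(pyridine)gold(III) diazidodiisothiocyanato(1,10-phenanthroline)ruthenate(II)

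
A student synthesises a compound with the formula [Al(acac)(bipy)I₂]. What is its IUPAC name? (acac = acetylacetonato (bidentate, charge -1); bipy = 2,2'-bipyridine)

There is no counter-ion, so the complex is neutral overall.
Ligand charges: 2×iodo (-1 each), 1×acetylacetonato (-1 each), 1×2,2'-bipyridine (neutral); total -3. So Al + (-3) = 0, giving Al = +3.
Ligands are named alphabetically: acetylacetonato before bipyridine before iodo.

(acetylacetonato)(2,2'-bipyridine)diiodoaluminium(III)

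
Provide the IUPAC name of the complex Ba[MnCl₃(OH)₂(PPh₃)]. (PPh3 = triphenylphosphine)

barium trichlorodihydroxo(triphenylphosphine)manganate(III)

The 1 barium counter-ion carries a total charge of +2, so each complex ion is 2−.
Ligand charges: 3×chloro (-1 each), 2×hydroxo (-1 each), 1×triphenylphosphine (neutral); total -5. So Mn + (-5) = 2−, giving Mn = +3.
The complex ion is anionic, so manganese takes the -ate form manganate(III).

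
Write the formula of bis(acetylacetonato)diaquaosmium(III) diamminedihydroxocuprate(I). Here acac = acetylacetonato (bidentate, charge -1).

Cation [Os…]: ligand charges -2, Os(III) ⇒ ion charge 1+.
Anion [Cu…]: ligand charges -2, Cu(I) ⇒ ion charge 1−.

[Os(acac)2(H2O)2][Cu(NH3)2(OH)2]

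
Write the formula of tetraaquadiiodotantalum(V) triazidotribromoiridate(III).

[Ta(H2O)4I2][IrBr3(N3)3]

Cation [Ta…]: ligand charges -2, Ta(V) ⇒ ion charge 3+.
Anion [Ir…]: ligand charges -6, Ir(III) ⇒ ion charge 3−.
One 3+ cation balances one 3− anion.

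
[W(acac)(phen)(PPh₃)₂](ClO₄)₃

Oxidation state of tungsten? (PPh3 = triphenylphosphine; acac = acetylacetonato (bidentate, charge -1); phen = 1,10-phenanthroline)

3 perchlorate outside the brackets (-1 each) → the complex ion is 3+.
Ligand charges: 2×PPh3 neutral; 1×acac = -1; 1×phen neutral; sum -1.
W + (-1) = 3+ ⇒ W is +4.

+4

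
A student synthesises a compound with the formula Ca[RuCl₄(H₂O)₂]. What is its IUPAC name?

The 1 calcium counter-ion carries a total charge of +2, so each complex ion is 2−.
Ligand charges: 4×chloro (-1 each), 2×aqua (neutral); total -4. So Ru + (-4) = 2−, giving Ru = +2.
The complex ion is anionic, so ruthenium takes the -ate form ruthenate(II).

calcium diaquatetrachlororuthenate(II)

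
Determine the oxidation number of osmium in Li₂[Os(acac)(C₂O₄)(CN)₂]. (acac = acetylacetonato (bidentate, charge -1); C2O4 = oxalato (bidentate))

+3

2 lithium outside the brackets (+1 each) → the complex ion is 2−.
Ligand charges: 1×acac = -1; 2×CN = -2; 1×C2O4 = -2; sum -5.
Os + (-5) = 2− ⇒ Os is +3.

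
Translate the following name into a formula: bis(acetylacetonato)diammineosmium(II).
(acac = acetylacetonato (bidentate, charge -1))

Ligands: 2 ammine (NH3, neutral), 2 acetylacetonato (acac, -1). Ligand charge sum = -2.
With Os in oxidation state +2, the complex ion is [Os...].

[Os(acac)2(NH3)2]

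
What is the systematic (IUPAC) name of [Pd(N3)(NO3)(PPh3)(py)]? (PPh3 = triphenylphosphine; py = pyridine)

There is no counter-ion, so the complex is neutral overall.
Ligand charges: 1×azido (-1 each), 1×nitrato (-1 each), 1×triphenylphosphine (neutral), 1×pyridine (neutral); total -2. So Pd + (-2) = 0, giving Pd = +2.
Ligands are named alphabetically: azido before nitrato before pyridine before triphenylphosphine.

azidonitrato(pyridine)(triphenylphosphine)palladium(II)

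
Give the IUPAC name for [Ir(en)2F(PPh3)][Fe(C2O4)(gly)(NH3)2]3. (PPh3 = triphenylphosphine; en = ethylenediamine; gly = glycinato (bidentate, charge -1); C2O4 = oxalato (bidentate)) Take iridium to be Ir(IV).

Both ions are complex: the cation is named first with the plain metal name, the anion second with the -ate form; each ion's ligands are alphabetised independently.
Ir is given as +4; the cation's ligand charges sum to -1, so the complex cation is 3+.
With 3 anions per cation, each anion must be 3/3 = 1−.
Anion: ligand charges sum to -3; for the ion to be 1−, Fe = +2.

bis(ethylenediamine)fluoro(triphenylphosphine)iridium(IV) diammine(glycinato)oxalatoferrate(II)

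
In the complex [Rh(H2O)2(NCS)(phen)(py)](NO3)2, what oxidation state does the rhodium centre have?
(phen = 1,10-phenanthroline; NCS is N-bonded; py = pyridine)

2 nitrate outside the brackets (-1 each) → the complex ion is 2+.
Ligand charges: 1×phen neutral; 1×NCS = -1; 2×H2O neutral; 1×py neutral; sum -1.
Rh + (-1) = 2+ ⇒ Rh is +3.

+3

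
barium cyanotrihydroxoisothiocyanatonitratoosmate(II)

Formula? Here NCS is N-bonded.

Ligands: 1 nitrato (NO3, -1), 3 hydroxo (OH, -1), 1 isothiocyanato (NCS, -1), 1 cyano (CN, -1). Ligand charge sum = -6.
With Os in oxidation state +2, the complex ion is [Os...]^4−.
Charge balance with barium (+2) requires 1 complex ion per 2 barium.

Ba2[Os(CN)(NCS)(NO3)(OH)3]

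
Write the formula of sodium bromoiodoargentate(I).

Na[AgBrI]

Ligands: 1 bromo (Br, -1), 1 iodo (I, -1). Ligand charge sum = -2.
With Ag in oxidation state +1, the complex ion is [Ag...]^1−.
Charge balance with sodium (+1) requires 1 complex ion per 1 sodium.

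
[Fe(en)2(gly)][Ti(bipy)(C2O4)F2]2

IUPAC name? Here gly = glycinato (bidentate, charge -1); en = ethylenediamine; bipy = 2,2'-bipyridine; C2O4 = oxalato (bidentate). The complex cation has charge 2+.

bis(ethylenediamine)(glycinato)iron(III) (2,2'-bipyridine)difluorooxalatotitanate(III)

The complex cation is given as 2+; its ligand charges sum to -1, so Fe = +3.
With 2 anions per cation, each anion must be 2/2 = 1−.
Anion: ligand charges sum to -4; for the ion to be 1−, Ti = +3.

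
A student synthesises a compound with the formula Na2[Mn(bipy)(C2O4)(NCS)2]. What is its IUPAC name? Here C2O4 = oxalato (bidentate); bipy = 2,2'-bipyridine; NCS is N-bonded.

The 2 sodium counter-ions carry a total charge of +2, so each complex ion is 2−.
Ligand charges: 1×oxalato (-2 each), 1×2,2'-bipyridine (neutral), 2×isothiocyanato (-1 each); total -4. So Mn + (-4) = 2−, giving Mn = +2.
The complex ion is anionic, so manganese takes the -ate form manganate(II).

sodium (2,2'-bipyridine)diisothiocyanatooxalatomanganate(II)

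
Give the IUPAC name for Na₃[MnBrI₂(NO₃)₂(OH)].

sodium bromohydroxodiiododinitratomanganate(III)

The 3 sodium counter-ions carry a total charge of +3, so each complex ion is 3−.
Ligand charges: 2×nitrato (-1 each), 1×bromo (-1 each), 2×iodo (-1 each), 1×hydroxo (-1 each); total -6. So Mn + (-6) = 3−, giving Mn = +3.
The complex ion is anionic, so manganese takes the -ate form manganate(III).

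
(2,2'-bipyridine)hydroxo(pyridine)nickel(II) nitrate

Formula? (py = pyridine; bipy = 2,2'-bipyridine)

Ligands: 1 hydroxo (OH, -1), 1 pyridine (py, neutral), 1 2,2'-bipyridine (bipy, neutral). Ligand charge sum = -1.
With Ni in oxidation state +2, the complex ion is [Ni...]^1+.
Charge balance with nitrate (-1) requires 1 complex ion per 1 nitrate.

[Ni(bipy)(OH)(py)]NO3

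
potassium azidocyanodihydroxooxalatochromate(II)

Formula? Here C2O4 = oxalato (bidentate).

Ligands: 1 oxalato (C2O4, -2), 1 azido (N3, -1), 1 cyano (CN, -1), 2 hydroxo (OH, -1). Ligand charge sum = -6.
With Cr in oxidation state +2, the complex ion is [Cr...]^4−.
Charge balance with potassium (+1) requires 1 complex ion per 4 potassium.

K4[Cr(C2O4)(CN)(N3)(OH)2]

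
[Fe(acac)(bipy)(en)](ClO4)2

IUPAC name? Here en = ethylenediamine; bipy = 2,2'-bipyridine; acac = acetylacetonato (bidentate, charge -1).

The 2 perchlorate counter-ions carry a total charge of -2, so each complex ion is 2+.
Ligand charges: 1×ethylenediamine (neutral), 1×2,2'-bipyridine (neutral), 1×acetylacetonato (-1 each); total -1. So Fe + (-1) = 2+, giving Fe = +3.
Ligands are named alphabetically: acetylacetonato before bipyridine before ethylenediamine.

(acetylacetonato)(2,2'-bipyridine)(ethylenediamine)iron(III) perchlorate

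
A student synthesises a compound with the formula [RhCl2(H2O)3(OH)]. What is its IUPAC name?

There is no counter-ion, so the complex is neutral overall.
Ligand charges: 2×chloro (-1 each), 1×hydroxo (-1 each), 3×aqua (neutral); total -3. So Rh + (-3) = 0, giving Rh = +3.
Ligands are named alphabetically: aqua before chloro before hydroxo.

triaquadichlorohydroxorhodium(III)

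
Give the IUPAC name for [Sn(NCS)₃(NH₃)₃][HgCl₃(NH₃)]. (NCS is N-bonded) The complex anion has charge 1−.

triamminetriisothiocyanatotin(IV) amminetrichloromercurate(II)

The complex anion is given as 1−; its ligand charges sum to -3, so Hg = +2.
A 1:1 salt means the cation carries the equal and opposite charge, 1+.
Cation: ligand charges sum to -3; for the ion to be 1+, Sn = +4.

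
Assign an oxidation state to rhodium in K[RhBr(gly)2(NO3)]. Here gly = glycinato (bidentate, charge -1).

1 potassium outside the brackets (+1 each) → the complex ion is 1−.
Ligand charges: 1×NO3 = -1; 2×gly = -2; 1×Br = -1; sum -4.
Rh + (-4) = 1− ⇒ Rh is +3.

+3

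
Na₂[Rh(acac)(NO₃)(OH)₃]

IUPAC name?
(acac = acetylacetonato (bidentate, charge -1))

sodium (acetylacetonato)trihydroxonitratorhodate(III)

The 2 sodium counter-ions carry a total charge of +2, so each complex ion is 2−.
Ligand charges: 1×acetylacetonato (-1 each), 3×hydroxo (-1 each), 1×nitrato (-1 each); total -5. So Rh + (-5) = 2−, giving Rh = +3.
Ligands are named alphabetically: acetylacetonato before hydroxo before nitrato.
The complex ion is anionic, so rhodium takes the -ate form rhodate(III).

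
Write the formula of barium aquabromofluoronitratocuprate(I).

Ligands: 1 nitrato (NO3, -1), 1 fluoro (F, -1), 1 aqua (H2O, neutral), 1 bromo (Br, -1). Ligand charge sum = -3.
With Cu in oxidation state +1, the complex ion is [Cu...]^2−.
Charge balance with barium (+2) requires 1 complex ion per 1 barium.

Ba[CuBrF(H2O)(NO3)]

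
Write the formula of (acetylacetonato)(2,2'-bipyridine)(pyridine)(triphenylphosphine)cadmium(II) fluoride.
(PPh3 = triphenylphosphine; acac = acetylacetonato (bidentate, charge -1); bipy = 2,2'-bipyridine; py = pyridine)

[Cd(acac)(bipy)(PPh3)(py)]F

Ligands: 1 triphenylphosphine (PPh3, neutral), 1 acetylacetonato (acac, -1), 1 2,2'-bipyridine (bipy, neutral), 1 pyridine (py, neutral). Ligand charge sum = -1.
Charge balance with fluoride (-1) requires 1 complex ion per 1 fluoride.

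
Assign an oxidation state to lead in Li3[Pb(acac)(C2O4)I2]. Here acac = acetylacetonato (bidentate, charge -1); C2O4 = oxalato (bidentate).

+2

3 lithium outside the brackets (+1 each) → the complex ion is 3−.
Ligand charges: 1×acac = -1; 1×C2O4 = -2; 2×I = -2; sum -5.
Pb + (-5) = 3− ⇒ Pb is +2.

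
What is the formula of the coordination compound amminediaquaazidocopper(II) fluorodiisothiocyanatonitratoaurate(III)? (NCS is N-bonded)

Cation [Cu…]: ligand charges -1, Cu(II) ⇒ ion charge 1+.
Anion [Au…]: ligand charges -4, Au(III) ⇒ ion charge 1−.

[Cu(H2O)2(N3)(NH3)][AuF(NCS)2(NO3)]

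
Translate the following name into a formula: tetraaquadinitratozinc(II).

Ligands: 2 nitrato (NO3, -1), 4 aqua (H2O, neutral). Ligand charge sum = -2.
With Zn in oxidation state +2, the complex ion is [Zn...].

[Zn(H2O)4(NO3)2]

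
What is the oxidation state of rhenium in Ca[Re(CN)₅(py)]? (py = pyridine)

1 calcium outside the brackets (+2 each) → the complex ion is 2−.
Ligand charges: 1×py neutral; 5×CN = -5; sum -5.
Re + (-5) = 2− ⇒ Re is +3.

+3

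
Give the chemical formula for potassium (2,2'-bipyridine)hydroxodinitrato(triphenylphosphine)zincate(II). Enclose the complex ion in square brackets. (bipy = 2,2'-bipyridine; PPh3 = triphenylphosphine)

K[Zn(bipy)(NO3)2(OH)(PPh3)]

Ligands: 1 2,2'-bipyridine (bipy, neutral), 1 hydroxo (OH, -1), 2 nitrato (NO3, -1), 1 triphenylphosphine (PPh3, neutral). Ligand charge sum = -3.
With Zn in oxidation state +2, the complex ion is [Zn...]^1−.
Charge balance with potassium (+1) requires 1 complex ion per 1 potassium.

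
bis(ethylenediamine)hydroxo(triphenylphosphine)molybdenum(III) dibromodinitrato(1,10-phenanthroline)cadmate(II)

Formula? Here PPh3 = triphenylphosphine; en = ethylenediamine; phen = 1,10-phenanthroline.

[Mo(en)2(OH)(PPh3)][CdBr2(NO3)2(phen)]

Cation [Mo…]: ligand charges -1, Mo(III) ⇒ ion charge 2+.
Anion [Cd…]: ligand charges -4, Cd(II) ⇒ ion charge 2−.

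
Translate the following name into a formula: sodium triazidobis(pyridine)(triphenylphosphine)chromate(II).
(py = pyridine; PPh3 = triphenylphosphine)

Na[Cr(N3)3(PPh3)(py)2]

Ligands: 3 azido (N3, -1), 2 pyridine (py, neutral), 1 triphenylphosphine (PPh3, neutral). Ligand charge sum = -3.
With Cr in oxidation state +2, the complex ion is [Cr...]^1−.
Charge balance with sodium (+1) requires 1 complex ion per 1 sodium.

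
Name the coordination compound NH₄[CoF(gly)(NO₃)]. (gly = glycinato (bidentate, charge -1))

The 1 ammonium counter-ion carries a total charge of +1, so each complex ion is 1−.
Ligand charges: 1×nitrato (-1 each), 1×fluoro (-1 each), 1×glycinato (-1 each); total -3. So Co + (-3) = 1−, giving Co = +2.
Ligands are named alphabetically: fluoro before glycinato before nitrato.
The complex ion is anionic, so cobalt takes the -ate form cobaltate(II).

ammonium fluoro(glycinato)nitratocobaltate(II)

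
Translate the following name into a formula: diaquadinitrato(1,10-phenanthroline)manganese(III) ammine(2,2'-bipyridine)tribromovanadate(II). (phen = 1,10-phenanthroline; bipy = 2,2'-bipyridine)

[Mn(H2O)2(NO3)2(phen)][V(bipy)Br3(NH3)]

Cation [Mn…]: ligand charges -2, Mn(III) ⇒ ion charge 1+.
Anion [V…]: ligand charges -3, V(II) ⇒ ion charge 1−.
One 1+ cation balances one 1− anion.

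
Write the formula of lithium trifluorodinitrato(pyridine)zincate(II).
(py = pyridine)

Ligands: 3 fluoro (F, -1), 2 nitrato (NO3, -1), 1 pyridine (py, neutral). Ligand charge sum = -5.
With Zn in oxidation state +2, the complex ion is [Zn...]^3−.
Charge balance with lithium (+1) requires 1 complex ion per 3 lithium.

Li3[ZnF3(NO3)2(py)]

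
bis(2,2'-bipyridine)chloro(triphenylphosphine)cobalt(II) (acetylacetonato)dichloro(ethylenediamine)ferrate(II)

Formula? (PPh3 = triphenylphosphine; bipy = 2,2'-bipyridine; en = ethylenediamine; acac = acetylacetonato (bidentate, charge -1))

[Co(bipy)2Cl(PPh3)][Fe(acac)Cl2(en)]

Cation [Co…]: ligand charges -1, Co(II) ⇒ ion charge 1+.
Anion [Fe…]: ligand charges -3, Fe(II) ⇒ ion charge 1−.
One 1+ cation balances one 1− anion.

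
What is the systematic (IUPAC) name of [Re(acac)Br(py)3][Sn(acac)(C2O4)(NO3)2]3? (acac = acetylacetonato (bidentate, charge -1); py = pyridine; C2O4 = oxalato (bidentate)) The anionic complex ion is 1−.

(acetylacetonato)bromotris(pyridine)rhenium(V) (acetylacetonato)dinitratooxalatostannate(IV)

Both ions are complex: the cation is named first with the plain metal name, the anion second with the -ate form; each ion's ligands are alphabetised independently.
The complex anion is given as 1−; its ligand charges sum to -5, so Sn = +4.
With 3 anions per cation, the cation must be 3×1 = 3+.
Cation: ligand charges sum to -2; for the ion to be 3+, Re = +5.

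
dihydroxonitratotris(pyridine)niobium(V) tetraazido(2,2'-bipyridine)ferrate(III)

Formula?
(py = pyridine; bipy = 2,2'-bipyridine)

Cation [Nb…]: ligand charges -3, Nb(V) ⇒ ion charge 2+.
Anion [Fe…]: ligand charges -4, Fe(III) ⇒ ion charge 1−.
One 2+ cation requires 2 of the 1− anion.

[Nb(NO3)(OH)2(py)3][Fe(bipy)(N3)4]2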